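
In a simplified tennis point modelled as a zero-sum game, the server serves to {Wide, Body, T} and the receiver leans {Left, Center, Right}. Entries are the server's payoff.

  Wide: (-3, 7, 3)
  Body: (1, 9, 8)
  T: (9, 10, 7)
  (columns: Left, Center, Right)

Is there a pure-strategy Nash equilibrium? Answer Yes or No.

No

Row minima: Wide → -3, Body → 1, T → 7; maximin = 7.
Column maxima: Left → 9, Center → 10, Right → 8; minimax = 8.
7 ≠ 8, so no pure-strategy equilibrium exists.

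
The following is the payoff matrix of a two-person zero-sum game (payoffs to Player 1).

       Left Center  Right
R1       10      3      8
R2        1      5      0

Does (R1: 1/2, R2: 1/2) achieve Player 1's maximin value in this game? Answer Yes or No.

Yes

Against Left this mix gives (1/2)·10 + (1/2)·1 = 11/2.
Against Center this mix gives (1/2)·3 + (1/2)·5 = 4.
Against Right this mix gives (1/2)·8 + (1/2)·0 = 4.
All of Player 2's active replies (Center, Right) yield 4, and no column does worse for Player 1. The mix makes Player 2 indifferent and guarantees 4, so it is optimal.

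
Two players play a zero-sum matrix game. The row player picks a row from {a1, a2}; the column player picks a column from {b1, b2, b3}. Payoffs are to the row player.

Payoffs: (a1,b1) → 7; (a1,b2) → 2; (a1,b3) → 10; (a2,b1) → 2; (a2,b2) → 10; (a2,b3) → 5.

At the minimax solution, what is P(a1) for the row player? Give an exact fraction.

8/13

Row minima: a1 → 2, a2 → 2; maximin = 2.
Column maxima: b1 → 7, b2 → 10, b3 → 10; minimax = 7.
2 ≠ 7, so there is no saddle point; optimal play is mixed.
b3 is strictly dominated by b1 (it gives the row player strictly more in every row), so the column player never plays it.
On the remaining 2×2 (a1, a2 vs b1, b2):
Let the row player play a1 with probability p. Expected payoff against b1: 7p + 2(1−p) = 5p + 2; against b2: 2p + 10(1−p) = −8p + 10.
Setting these equal: 5p + 2 = −8p + 10 ⇒ 13p = 8 ⇒ p = 8/13, and the value is (5)·(8/13) + 2 = 66/13.
For the column player: with q = P(b1), equating a1's and a2's payoffs gives 5q + 2 = −8q + 10 ⇒ q = 8/13.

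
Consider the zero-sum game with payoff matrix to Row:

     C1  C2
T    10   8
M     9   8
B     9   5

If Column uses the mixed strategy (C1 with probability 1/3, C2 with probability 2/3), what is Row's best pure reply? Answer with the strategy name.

Expected payoff of T: (1/3)·10 + (2/3)·8 = 26/3.
Expected payoff of M: (1/3)·9 + (2/3)·8 = 25/3.
Expected payoff of B: (1/3)·9 + (2/3)·5 = 19/3.
The largest is 26/3, so Row's best response is T.

T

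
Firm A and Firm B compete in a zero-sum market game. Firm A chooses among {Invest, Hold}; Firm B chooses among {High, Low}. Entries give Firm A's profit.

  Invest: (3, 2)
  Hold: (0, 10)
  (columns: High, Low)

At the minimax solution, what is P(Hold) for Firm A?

Row minima: Invest → 2, Hold → 0; maximin = 2.
Column maxima: High → 3, Low → 10; minimax = 3.
2 ≠ 3, so there is no saddle point; optimal play is mixed.
Let Firm A play Invest with probability p. Expected payoff against High: 3p + 0(1−p) = 3p; against Low: 2p + 10(1−p) = −8p + 10.
Setting these equal: 3p = −8p + 10 ⇒ 11p = 10 ⇒ p = 10/11, and the value is (3)·(10/11) = 30/11.
For Firm B: with q = P(High), equating Invest's and Hold's payoffs gives q + 2 = −10q + 10 ⇒ q = 8/11.

1/11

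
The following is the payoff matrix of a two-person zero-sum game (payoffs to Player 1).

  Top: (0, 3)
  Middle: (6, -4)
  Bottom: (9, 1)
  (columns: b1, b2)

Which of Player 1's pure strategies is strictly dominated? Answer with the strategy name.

Bottom gives a strictly higher payoff than Middle against every column: 9 > 6, 1 > -4.
So Middle is strictly dominated and Player 1 never plays it.

Middle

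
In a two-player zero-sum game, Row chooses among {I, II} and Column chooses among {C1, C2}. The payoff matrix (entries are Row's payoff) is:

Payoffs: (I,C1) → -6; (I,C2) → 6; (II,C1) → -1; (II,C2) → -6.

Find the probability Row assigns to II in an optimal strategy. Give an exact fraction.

Row minima: I → -6, II → -6; maximin = -6.
Column maxima: C1 → -1, C2 → 6; minimax = -1.
-6 ≠ -1, so there is no saddle point; optimal play is mixed.
Let Row play I with probability p. Expected payoff against C1: (-6)p + (-1)(1−p) = −5p − 1; against C2: 6p + (-6)(1−p) = 12p − 6.
Setting these equal: −5p − 1 = 12p − 6 ⇒ −17p = -5 ⇒ p = 5/17, and the value is (-5)·(5/17) − 1 = -42/17.
For Column: with q = P(C1), equating I's and II's payoffs gives −12q + 6 = 5q − 6 ⇒ q = 12/17.

12/17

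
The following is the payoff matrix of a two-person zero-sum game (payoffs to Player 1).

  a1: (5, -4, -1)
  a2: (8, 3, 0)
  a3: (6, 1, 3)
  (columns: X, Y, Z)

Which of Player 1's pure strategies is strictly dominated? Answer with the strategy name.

a2 gives a strictly higher payoff than a1 against every column: 8 > 5, 3 > -4, 0 > -1.
So a1 is strictly dominated and Player 1 never plays it.

a1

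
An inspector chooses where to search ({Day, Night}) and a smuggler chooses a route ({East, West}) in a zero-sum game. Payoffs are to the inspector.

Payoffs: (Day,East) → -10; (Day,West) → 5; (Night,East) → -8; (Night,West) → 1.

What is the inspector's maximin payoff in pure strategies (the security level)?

Row minima: Day → -10, Night → -8.
The best of these is -8.

-8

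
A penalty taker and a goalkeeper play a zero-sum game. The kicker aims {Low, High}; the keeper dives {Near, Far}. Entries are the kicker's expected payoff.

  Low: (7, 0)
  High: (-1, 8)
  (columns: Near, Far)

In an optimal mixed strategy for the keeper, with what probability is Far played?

1/2

Row minima: Low → 0, High → -1; maximin = 0.
Column maxima: Near → 7, Far → 8; minimax = 7.
0 ≠ 7, so there is no saddle point; optimal play is mixed.
Let the kicker play Low with probability p. Expected payoff against Near: 7p + (-1)(1−p) = 8p − 1; against Far: 0p + 8(1−p) = −8p + 8.
Setting these equal: 8p − 1 = −8p + 8 ⇒ 16p = 9 ⇒ p = 9/16, and the value is (8)·(9/16) − 1 = 7/2.
For the keeper: with q = P(Near), equating Low's and High's payoffs gives 7q = −9q + 8 ⇒ q = 1/2.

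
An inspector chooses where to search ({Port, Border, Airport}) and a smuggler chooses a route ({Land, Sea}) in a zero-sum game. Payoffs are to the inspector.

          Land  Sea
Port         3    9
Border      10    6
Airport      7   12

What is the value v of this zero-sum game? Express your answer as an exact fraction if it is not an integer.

Row minima: Port → 3, Border → 6, Airport → 7; maximin = 7.
Column maxima: Land → 10, Sea → 12; minimax = 10.
7 ≠ 10, so there is no saddle point; optimal play is mixed.
Port is strictly dominated by Airport, so the inspector never plays it.
On the remaining 2×2 (Border, Airport vs Land, Sea):
Let the inspector play Border with probability p. Expected payoff against Land: 10p + 7(1−p) = 3p + 7; against Sea: 6p + 12(1−p) = −6p + 12.
Setting these equal: 3p + 7 = −6p + 12 ⇒ 9p = 5 ⇒ p = 5/9, and the value is (3)·(5/9) + 7 = 26/3.
For the smuggler: with q = P(Land), equating Border's and Airport's payoffs gives 4q + 6 = −5q + 12 ⇒ q = 2/3.

26/3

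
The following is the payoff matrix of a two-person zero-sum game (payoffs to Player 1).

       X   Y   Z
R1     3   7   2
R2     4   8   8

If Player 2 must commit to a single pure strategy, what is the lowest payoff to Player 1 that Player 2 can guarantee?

Column maxima: X → 4, Y → 8, Z → 8.
The smallest of these is 4.

4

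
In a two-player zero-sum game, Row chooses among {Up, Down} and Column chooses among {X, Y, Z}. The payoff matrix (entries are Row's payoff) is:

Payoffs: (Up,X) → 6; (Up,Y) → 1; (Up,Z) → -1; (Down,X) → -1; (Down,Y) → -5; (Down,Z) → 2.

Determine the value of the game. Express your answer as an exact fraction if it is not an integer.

-1/3

Row minima: Up → -1, Down → -5; maximin = -1.
Column maxima: X → 6, Y → 1, Z → 2; minimax = 1.
-1 ≠ 1, so there is no saddle point; optimal play is mixed.
X is strictly dominated by Y (it gives Row strictly more in every row), so Column never plays it.
On the remaining 2×2 (Up, Down vs Y, Z):
Let Row play Up with probability p. Expected payoff against Y: 1p + (-5)(1−p) = 6p − 5; against Z: (-1)p + 2(1−p) = −3p + 2.
Setting these equal: 6p − 5 = −3p + 2 ⇒ 9p = 7 ⇒ p = 7/9, and the value is (6)·(7/9) − 5 = -1/3.
For Column: with q = P(Y), equating Up's and Down's payoffs gives 2q − 1 = −7q + 2 ⇒ q = 1/3.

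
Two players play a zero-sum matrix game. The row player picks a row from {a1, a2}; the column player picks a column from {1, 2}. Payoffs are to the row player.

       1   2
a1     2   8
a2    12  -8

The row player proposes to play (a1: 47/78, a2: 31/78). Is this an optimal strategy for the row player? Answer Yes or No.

Against 1 this mix gives (47/78)·2 + (31/78)·12 = 233/39.
Against 2 this mix gives (47/78)·8 + (31/78)·(-8) = 64/39.
The column player will play 2, holding the row player to 64/39. Shifting weight toward the row that does better against 2 would raise this floor (the equalizing mix achieves 56/13 against both 2 and 1), so the proposed strategy is not optimal.

No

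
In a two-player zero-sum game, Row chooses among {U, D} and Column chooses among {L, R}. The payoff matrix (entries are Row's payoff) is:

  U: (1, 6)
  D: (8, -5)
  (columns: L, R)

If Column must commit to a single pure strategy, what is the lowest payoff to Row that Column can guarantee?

Column maxima: L → 8, R → 6.
The smallest of these is 6.

6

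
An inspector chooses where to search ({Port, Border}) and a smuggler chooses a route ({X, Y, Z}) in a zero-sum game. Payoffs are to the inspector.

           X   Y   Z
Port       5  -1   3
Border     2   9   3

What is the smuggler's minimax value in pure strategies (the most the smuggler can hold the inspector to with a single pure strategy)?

3

Column maxima: X → 5, Y → 9, Z → 3.
The smallest of these is 3.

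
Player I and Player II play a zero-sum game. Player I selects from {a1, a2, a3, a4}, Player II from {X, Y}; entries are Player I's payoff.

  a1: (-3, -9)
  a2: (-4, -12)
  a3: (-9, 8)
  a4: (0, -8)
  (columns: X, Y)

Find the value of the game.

-72/25

Row minima: a1 → -9, a2 → -12, a3 → -9, a4 → -8; maximin = -8.
Column maxima: X → 0, Y → 8; minimax = 0.
-8 ≠ 0, so there is no saddle point; optimal play is mixed.
a1 is strictly dominated by a4, so Player I never plays it.
a2 is strictly dominated by a4, so Player I never plays it.
On the remaining 2×2 (a3, a4 vs X, Y):
Let Player I play a3 with probability p. Expected payoff against X: (-9)p + 0(1−p) = −9p; against Y: 8p + (-8)(1−p) = 16p − 8.
Setting these equal: −9p = 16p − 8 ⇒ −25p = -8 ⇒ p = 8/25, and the value is (-9)·(8/25) = -72/25.
For Player II: with q = P(X), equating a3's and a4's payoffs gives −17q + 8 = 8q − 8 ⇒ q = 16/25.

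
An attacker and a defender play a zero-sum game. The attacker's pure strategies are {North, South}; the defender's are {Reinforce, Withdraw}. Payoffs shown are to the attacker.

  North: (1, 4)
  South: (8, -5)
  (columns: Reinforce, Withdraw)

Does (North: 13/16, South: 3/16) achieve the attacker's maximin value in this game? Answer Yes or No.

Against Reinforce this mix gives (13/16)·1 + (3/16)·8 = 37/16.
Against Withdraw this mix gives (13/16)·4 + (3/16)·(-5) = 37/16.
All of the defender's active replies (Reinforce, Withdraw) yield 37/16, and no column does worse for the attacker. The mix makes the defender indifferent and guarantees 37/16, so it is optimal.

Yes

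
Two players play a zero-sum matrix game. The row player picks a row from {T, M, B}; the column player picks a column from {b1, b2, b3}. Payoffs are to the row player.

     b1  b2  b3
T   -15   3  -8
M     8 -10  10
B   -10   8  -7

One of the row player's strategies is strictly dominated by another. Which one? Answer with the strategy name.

B gives a strictly higher payoff than T against every column: -10 > -15, 8 > 3, -7 > -8.
So T is strictly dominated and the row player never plays it.

T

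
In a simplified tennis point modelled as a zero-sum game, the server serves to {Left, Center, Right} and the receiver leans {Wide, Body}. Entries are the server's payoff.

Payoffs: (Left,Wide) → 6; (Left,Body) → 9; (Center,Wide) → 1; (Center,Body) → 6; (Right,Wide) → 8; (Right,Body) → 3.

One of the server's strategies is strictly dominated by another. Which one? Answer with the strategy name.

Center

Left gives a strictly higher payoff than Center against every column: 6 > 1, 9 > 6.
So Center is strictly dominated and the server never plays it.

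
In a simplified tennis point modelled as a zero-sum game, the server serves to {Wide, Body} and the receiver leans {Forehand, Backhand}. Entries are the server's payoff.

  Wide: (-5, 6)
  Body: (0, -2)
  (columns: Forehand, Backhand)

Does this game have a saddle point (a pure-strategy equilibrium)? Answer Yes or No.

No

Row minima: Wide → -5, Body → -2; maximin = -2.
Column maxima: Forehand → 0, Backhand → 6; minimax = 0.
-2 ≠ 0, so no pure-strategy equilibrium exists.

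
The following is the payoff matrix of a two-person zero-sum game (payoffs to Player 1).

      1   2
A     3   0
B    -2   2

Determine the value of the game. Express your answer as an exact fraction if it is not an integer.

6/7

Row minima: A → 0, B → -2; maximin = 0.
Column maxima: 1 → 3, 2 → 2; minimax = 2.
0 ≠ 2, so there is no saddle point; optimal play is mixed.
Let Player 1 play A with probability p. Expected payoff against 1: 3p + (-2)(1−p) = 5p − 2; against 2: 0p + 2(1−p) = −2p + 2.
Setting these equal: 5p − 2 = −2p + 2 ⇒ 7p = 4 ⇒ p = 4/7, and the value is (5)·(4/7) − 2 = 6/7.
For Player 2: with q = P(1), equating A's and B's payoffs gives 3q = −4q + 2 ⇒ q = 2/7.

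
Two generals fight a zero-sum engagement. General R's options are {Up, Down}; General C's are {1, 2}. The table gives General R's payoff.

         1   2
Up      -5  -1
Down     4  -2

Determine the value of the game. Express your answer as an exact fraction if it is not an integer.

-7/5

Row minima: Up → -5, Down → -2; maximin = -2.
Column maxima: 1 → 4, 2 → -1; minimax = -1.
-2 ≠ -1, so there is no saddle point; optimal play is mixed.
Let General R play Up with probability p. Expected payoff against 1: (-5)p + 4(1−p) = −9p + 4; against 2: (-1)p + (-2)(1−p) = p − 2.
Setting these equal: −9p + 4 = p − 2 ⇒ −10p = -6 ⇒ p = 3/5, and the value is (-9)·(3/5) + 4 = -7/5.
For General C: with q = P(1), equating Up's and Down's payoffs gives −4q − 1 = 6q − 2 ⇒ q = 1/10.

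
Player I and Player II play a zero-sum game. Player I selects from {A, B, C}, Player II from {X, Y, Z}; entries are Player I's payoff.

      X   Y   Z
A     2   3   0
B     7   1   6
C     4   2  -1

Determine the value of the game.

9/4

Row minima: A → 0, B → 1, C → -1; maximin = 1.
Column maxima: X → 7, Y → 3, Z → 6; minimax = 3.
1 ≠ 3, so there is no saddle point; optimal play is mixed.
X is strictly dominated by Z (it gives Player I strictly more in every row), so Player II never plays it.
With X eliminated, C is strictly dominated by A (A gives Player I strictly more in every remaining column), so Player I never plays it.
On the remaining 2×2 (A, B vs Y, Z):
Let Player I play A with probability p. Expected payoff against Y: 3p + 1(1−p) = 2p + 1; against Z: 0p + 6(1−p) = −6p + 6.
Setting these equal: 2p + 1 = −6p + 6 ⇒ 8p = 5 ⇒ p = 5/8, and the value is (2)·(5/8) + 1 = 9/4.
For Player II: with q = P(Y), equating A's and B's payoffs gives 3q = −5q + 6 ⇒ q = 3/4.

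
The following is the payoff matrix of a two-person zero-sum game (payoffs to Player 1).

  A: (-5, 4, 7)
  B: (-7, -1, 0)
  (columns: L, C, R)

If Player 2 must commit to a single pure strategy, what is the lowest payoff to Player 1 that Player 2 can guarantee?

-5

Column maxima: L → -5, C → 4, R → 7.
The smallest of these is -5.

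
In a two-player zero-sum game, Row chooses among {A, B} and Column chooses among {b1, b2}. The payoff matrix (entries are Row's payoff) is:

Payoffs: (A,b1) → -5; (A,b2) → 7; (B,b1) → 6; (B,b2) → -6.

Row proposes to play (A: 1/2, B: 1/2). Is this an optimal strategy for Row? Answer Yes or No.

Against b1 this mix gives (1/2)·(-5) + (1/2)·6 = 1/2.
Against b2 this mix gives (1/2)·7 + (1/2)·(-6) = 1/2.
All of Column's active replies (b1, b2) yield 1/2, and no column does worse for Row. The mix makes Column indifferent and guarantees 1/2, so it is optimal.

Yes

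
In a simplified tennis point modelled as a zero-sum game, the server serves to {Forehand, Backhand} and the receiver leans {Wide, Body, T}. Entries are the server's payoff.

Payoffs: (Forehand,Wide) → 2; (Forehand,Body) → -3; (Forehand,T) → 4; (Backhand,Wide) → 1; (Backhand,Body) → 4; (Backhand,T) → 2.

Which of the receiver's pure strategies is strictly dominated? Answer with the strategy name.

Wide holds the server's payoff strictly below T in every row: 2 < 4, 1 < 2.
So T is strictly dominated for the receiver.

T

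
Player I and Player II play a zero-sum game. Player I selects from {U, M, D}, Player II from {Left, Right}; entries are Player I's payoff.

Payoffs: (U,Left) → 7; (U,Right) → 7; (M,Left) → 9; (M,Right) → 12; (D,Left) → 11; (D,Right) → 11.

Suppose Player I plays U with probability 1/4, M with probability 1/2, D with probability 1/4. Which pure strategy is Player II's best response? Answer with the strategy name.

If Player II plays Left, Player I's expected payoff is (1/4)·7 + (1/2)·9 + (1/4)·11 = 9.
If Player II plays Right, Player I's expected payoff is (1/4)·7 + (1/2)·12 + (1/4)·11 = 21/2.
Player II minimizes Player I's payoff; the smallest is 9, so the best response is Left.

Left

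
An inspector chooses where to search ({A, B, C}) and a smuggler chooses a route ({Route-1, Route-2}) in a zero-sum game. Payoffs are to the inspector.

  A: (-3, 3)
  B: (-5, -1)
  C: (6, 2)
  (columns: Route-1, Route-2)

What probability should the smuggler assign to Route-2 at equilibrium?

Row minima: A → -3, B → -5, C → 2; maximin = 2.
Column maxima: Route-1 → 6, Route-2 → 3; minimax = 3.
2 ≠ 3, so there is no saddle point; optimal play is mixed.
B is strictly dominated by A, so the inspector never plays it.
On the remaining 2×2 (A, C vs Route-1, Route-2):
Let the inspector play A with probability p. Expected payoff against Route-1: (-3)p + 6(1−p) = −9p + 6; against Route-2: 3p + 2(1−p) = p + 2.
Setting these equal: −9p + 6 = p + 2 ⇒ −10p = -4 ⇒ p = 2/5, and the value is (-9)·(2/5) + 6 = 12/5.
For the smuggler: with q = P(Route-1), equating A's and C's payoffs gives −6q + 3 = 4q + 2 ⇒ q = 1/10.

9/10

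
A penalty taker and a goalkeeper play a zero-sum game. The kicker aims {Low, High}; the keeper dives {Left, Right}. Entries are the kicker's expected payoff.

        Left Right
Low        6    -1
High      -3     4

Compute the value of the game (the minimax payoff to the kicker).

3/2

Row minima: Low → -1, High → -3; maximin = -1.
Column maxima: Left → 6, Right → 4; minimax = 4.
-1 ≠ 4, so there is no saddle point; optimal play is mixed.
Let the kicker play Low with probability p. Expected payoff against Left: 6p + (-3)(1−p) = 9p − 3; against Right: (-1)p + 4(1−p) = −5p + 4.
Setting these equal: 9p − 3 = −5p + 4 ⇒ 14p = 7 ⇒ p = 1/2, and the value is (9)·(1/2) − 3 = 3/2.
For the keeper: with q = P(Left), equating Low's and High's payoffs gives 7q − 1 = −7q + 4 ⇒ q = 5/14.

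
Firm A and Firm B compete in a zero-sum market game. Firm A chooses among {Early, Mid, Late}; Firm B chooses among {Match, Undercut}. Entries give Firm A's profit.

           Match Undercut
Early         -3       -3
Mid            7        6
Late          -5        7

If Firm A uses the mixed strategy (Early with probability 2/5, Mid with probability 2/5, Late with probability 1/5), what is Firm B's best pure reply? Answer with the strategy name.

Match

If Firm B plays Match, Firm A's expected payoff is (2/5)·(-3) + (2/5)·7 + (1/5)·(-5) = 3/5.
If Firm B plays Undercut, Firm A's expected payoff is (2/5)·(-3) + (2/5)·6 + (1/5)·7 = 13/5.
Firm B minimizes Firm A's payoff; the smallest is 3/5, so the best response is Match.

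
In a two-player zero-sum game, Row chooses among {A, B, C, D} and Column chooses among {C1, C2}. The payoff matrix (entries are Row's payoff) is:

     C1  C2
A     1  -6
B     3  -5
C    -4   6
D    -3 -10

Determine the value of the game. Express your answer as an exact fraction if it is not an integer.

Row minima: A → -6, B → -5, C → -4, D → -10; maximin = -4.
Column maxima: C1 → 3, C2 → 6; minimax = 3.
-4 ≠ 3, so there is no saddle point; optimal play is mixed.
A is strictly dominated by B, so Row never plays it.
D is strictly dominated by B, so Row never plays it.
On the remaining 2×2 (B, C vs C1, C2):
Let Row play B with probability p. Expected payoff against C1: 3p + (-4)(1−p) = 7p − 4; against C2: (-5)p + 6(1−p) = −11p + 6.
Setting these equal: 7p − 4 = −11p + 6 ⇒ 18p = 10 ⇒ p = 5/9, and the value is (7)·(5/9) − 4 = -1/9.
For Column: with q = P(C1), equating B's and C's payoffs gives 8q − 5 = −10q + 6 ⇒ q = 11/18.

-1/9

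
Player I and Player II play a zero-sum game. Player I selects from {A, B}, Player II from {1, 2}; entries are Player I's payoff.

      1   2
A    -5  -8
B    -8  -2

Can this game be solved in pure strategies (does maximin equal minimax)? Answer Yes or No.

Row minima: A → -8, B → -8; maximin = -8.
Column maxima: 1 → -5, 2 → -2; minimax = -5.
-8 ≠ -5, so no pure-strategy equilibrium exists.

No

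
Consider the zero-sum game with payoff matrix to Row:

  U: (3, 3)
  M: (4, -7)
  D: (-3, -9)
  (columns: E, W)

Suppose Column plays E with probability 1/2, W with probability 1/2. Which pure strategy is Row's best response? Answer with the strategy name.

U

Expected payoff of U: (1/2)·3 + (1/2)·3 = 3.
Expected payoff of M: (1/2)·4 + (1/2)·(-7) = -3/2.
Expected payoff of D: (1/2)·(-3) + (1/2)·(-9) = -6.
The largest is 3, so Row's best response is U.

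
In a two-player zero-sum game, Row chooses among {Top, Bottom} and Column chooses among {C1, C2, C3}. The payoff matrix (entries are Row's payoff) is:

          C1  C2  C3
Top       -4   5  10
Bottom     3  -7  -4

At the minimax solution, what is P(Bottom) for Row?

Row minima: Top → -4, Bottom → -7; maximin = -4.
Column maxima: C1 → 3, C2 → 5, C3 → 10; minimax = 3.
-4 ≠ 3, so there is no saddle point; optimal play is mixed.
C3 is strictly dominated by C2 (it gives Row strictly more in every row), so Column never plays it.
On the remaining 2×2 (Top, Bottom vs C1, C2):
Let Row play Top with probability p. Expected payoff against C1: (-4)p + 3(1−p) = −7p + 3; against C2: 5p + (-7)(1−p) = 12p − 7.
Setting these equal: −7p + 3 = 12p − 7 ⇒ −19p = -10 ⇒ p = 10/19, and the value is (-7)·(10/19) + 3 = -13/19.
For Column: with q = P(C1), equating Top's and Bottom's payoffs gives −9q + 5 = 10q − 7 ⇒ q = 12/19.

9/19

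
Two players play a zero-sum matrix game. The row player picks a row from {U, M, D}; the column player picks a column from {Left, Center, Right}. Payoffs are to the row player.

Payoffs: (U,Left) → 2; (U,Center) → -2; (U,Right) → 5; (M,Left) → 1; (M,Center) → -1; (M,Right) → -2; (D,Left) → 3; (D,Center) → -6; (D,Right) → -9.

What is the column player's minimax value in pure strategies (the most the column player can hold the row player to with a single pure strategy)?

Column maxima: Left → 3, Center → -1, Right → 5.
The smallest of these is -1.

-1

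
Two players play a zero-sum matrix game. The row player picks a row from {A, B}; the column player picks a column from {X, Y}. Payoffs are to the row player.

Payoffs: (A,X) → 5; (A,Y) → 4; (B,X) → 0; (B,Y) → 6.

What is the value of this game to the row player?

30/7

Row minima: A → 4, B → 0; maximin = 4.
Column maxima: X → 5, Y → 6; minimax = 5.
4 ≠ 5, so there is no saddle point; optimal play is mixed.
Let the row player play A with probability p. Expected payoff against X: 5p + 0(1−p) = 5p; against Y: 4p + 6(1−p) = −2p + 6.
Setting these equal: 5p = −2p + 6 ⇒ 7p = 6 ⇒ p = 6/7, and the value is (5)·(6/7) = 30/7.
For the column player: with q = P(X), equating A's and B's payoffs gives q + 4 = −6q + 6 ⇒ q = 2/7.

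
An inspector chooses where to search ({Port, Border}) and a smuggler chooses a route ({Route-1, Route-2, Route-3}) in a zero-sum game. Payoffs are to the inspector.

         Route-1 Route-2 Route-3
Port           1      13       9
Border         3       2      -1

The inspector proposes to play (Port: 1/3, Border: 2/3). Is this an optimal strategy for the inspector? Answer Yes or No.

Yes

Against Route-1 this mix gives (1/3)·1 + (2/3)·3 = 7/3.
Against Route-2 this mix gives (1/3)·13 + (2/3)·2 = 17/3.
Against Route-3 this mix gives (1/3)·9 + (2/3)·(-1) = 7/3.
All of the smuggler's active replies (Route-1, Route-3) yield 7/3, and no column does worse for the inspector. The mix makes the smuggler indifferent and guarantees 7/3, so it is optimal.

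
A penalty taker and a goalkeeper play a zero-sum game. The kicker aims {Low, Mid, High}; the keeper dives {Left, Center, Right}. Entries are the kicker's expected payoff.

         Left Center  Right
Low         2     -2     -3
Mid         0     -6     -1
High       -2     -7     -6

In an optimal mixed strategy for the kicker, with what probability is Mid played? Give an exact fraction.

1/6

Row minima: Low → -3, Mid → -6, High → -7; maximin = -3.
Column maxima: Left → 2, Center → -2, Right → -1; minimax = -2.
-3 ≠ -2, so there is no saddle point; optimal play is mixed.
High is strictly dominated by Low, so the kicker never plays it.
Left is strictly dominated by Center (it gives the kicker strictly more in every row), so the keeper never plays it.
On the remaining 2×2 (Low, Mid vs Center, Right):
Let the kicker play Low with probability p. Expected payoff against Center: (-2)p + (-6)(1−p) = 4p − 6; against Right: (-3)p + (-1)(1−p) = −2p − 1.
Setting these equal: 4p − 6 = −2p − 1 ⇒ 6p = 5 ⇒ p = 5/6, and the value is (4)·(5/6) − 6 = -8/3.
For the keeper: with q = P(Center), equating Low's and Mid's payoffs gives q − 3 = −5q − 1 ⇒ q = 1/3.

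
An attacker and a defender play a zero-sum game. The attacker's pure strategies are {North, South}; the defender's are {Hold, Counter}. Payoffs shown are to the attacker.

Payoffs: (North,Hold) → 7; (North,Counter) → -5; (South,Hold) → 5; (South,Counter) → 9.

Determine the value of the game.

11/2

Row minima: North → -5, South → 5; maximin = 5.
Column maxima: Hold → 7, Counter → 9; minimax = 7.
5 ≠ 7, so there is no saddle point; optimal play is mixed.
Let the attacker play North with probability p. Expected payoff against Hold: 7p + 5(1−p) = 2p + 5; against Counter: (-5)p + 9(1−p) = −14p + 9.
Setting these equal: 2p + 5 = −14p + 9 ⇒ 16p = 4 ⇒ p = 1/4, and the value is (2)·(1/4) + 5 = 11/2.
For the defender: with q = P(Hold), equating North's and South's payoffs gives 12q − 5 = −4q + 9 ⇒ q = 7/8.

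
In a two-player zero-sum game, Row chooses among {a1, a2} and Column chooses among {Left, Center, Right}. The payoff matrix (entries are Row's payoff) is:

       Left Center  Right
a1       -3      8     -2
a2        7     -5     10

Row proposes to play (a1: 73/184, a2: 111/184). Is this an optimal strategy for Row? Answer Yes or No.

No

Against Left this mix gives (73/184)·(-3) + (111/184)·7 = 279/92.
Against Center this mix gives (73/184)·8 + (111/184)·(-5) = 29/184.
Against Right this mix gives (73/184)·(-2) + (111/184)·10 = 241/46.
Column will play Center, holding Row to 29/184. Shifting weight toward the row that does better against Center would raise this floor (the equalizing mix achieves 41/23 against both Center and Left), so the proposed strategy is not optimal.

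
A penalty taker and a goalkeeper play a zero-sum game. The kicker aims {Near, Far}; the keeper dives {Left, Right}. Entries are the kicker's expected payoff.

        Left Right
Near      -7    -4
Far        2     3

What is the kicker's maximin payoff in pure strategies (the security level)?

Row minima: Near → -7, Far → 2.
The best of these is 2.

2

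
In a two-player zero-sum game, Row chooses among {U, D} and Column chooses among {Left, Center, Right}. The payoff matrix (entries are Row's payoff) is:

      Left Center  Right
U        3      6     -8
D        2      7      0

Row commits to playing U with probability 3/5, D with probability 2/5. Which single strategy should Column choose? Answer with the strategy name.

Right

If Column plays Left, Row's expected payoff is (3/5)·3 + (2/5)·2 = 13/5.
If Column plays Center, Row's expected payoff is (3/5)·6 + (2/5)·7 = 32/5.
If Column plays Right, Row's expected payoff is (3/5)·(-8) + (2/5)·0 = -24/5.
Column minimizes Row's payoff; the smallest is -24/5, so the best response is Right.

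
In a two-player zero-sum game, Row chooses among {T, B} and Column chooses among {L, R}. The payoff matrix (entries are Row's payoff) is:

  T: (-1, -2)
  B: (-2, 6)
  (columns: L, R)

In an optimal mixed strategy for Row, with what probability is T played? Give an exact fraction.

8/9

Row minima: T → -2, B → -2; maximin = -2.
Column maxima: L → -1, R → 6; minimax = -1.
-2 ≠ -1, so there is no saddle point; optimal play is mixed.
Let Row play T with probability p. Expected payoff against L: (-1)p + (-2)(1−p) = p − 2; against R: (-2)p + 6(1−p) = −8p + 6.
Setting these equal: p − 2 = −8p + 6 ⇒ 9p = 8 ⇒ p = 8/9, and the value is (1)·(8/9) − 2 = -10/9.
For Column: with q = P(L), equating T's and B's payoffs gives q − 2 = −8q + 6 ⇒ q = 8/9.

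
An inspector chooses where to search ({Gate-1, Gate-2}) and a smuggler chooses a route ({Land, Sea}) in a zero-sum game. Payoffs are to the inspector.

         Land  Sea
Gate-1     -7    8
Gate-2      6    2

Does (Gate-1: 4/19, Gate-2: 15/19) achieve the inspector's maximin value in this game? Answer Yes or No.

Against Land this mix gives (4/19)·(-7) + (15/19)·6 = 62/19.
Against Sea this mix gives (4/19)·8 + (15/19)·2 = 62/19.
All of the smuggler's active replies (Land, Sea) yield 62/19, and no column does worse for the inspector. The mix makes the smuggler indifferent and guarantees 62/19, so it is optimal.

Yes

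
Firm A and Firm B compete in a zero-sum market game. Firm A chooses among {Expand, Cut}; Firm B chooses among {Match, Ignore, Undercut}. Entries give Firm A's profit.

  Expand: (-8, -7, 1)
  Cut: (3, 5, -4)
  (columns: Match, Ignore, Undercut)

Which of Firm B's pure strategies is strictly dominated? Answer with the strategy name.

Match holds Firm A's payoff strictly below Ignore in every row: -8 < -7, 3 < 5.
So Ignore is strictly dominated for Firm B.

Ignore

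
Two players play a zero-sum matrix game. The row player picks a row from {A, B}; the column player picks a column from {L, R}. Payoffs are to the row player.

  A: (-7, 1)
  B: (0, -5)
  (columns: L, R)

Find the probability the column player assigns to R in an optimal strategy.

Row minima: A → -7, B → -5; maximin = -5.
Column maxima: L → 0, R → 1; minimax = 0.
-5 ≠ 0, so there is no saddle point; optimal play is mixed.
Let the row player play A with probability p. Expected payoff against L: (-7)p + 0(1−p) = −7p; against R: 1p + (-5)(1−p) = 6p − 5.
Setting these equal: −7p = 6p − 5 ⇒ −13p = -5 ⇒ p = 5/13, and the value is (-7)·(5/13) = -35/13.
For the column player: with q = P(L), equating A's and B's payoffs gives −8q + 1 = 5q − 5 ⇒ q = 6/13.

7/13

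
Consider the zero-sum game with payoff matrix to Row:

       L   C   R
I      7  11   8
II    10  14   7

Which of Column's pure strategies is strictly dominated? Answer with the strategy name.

L holds Row's payoff strictly below C in every row: 7 < 11, 10 < 14.
So C is strictly dominated for Column.

C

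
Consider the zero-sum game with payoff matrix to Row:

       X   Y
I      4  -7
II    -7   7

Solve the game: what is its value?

-21/25

Row minima: I → -7, II → -7; maximin = -7.
Column maxima: X → 4, Y → 7; minimax = 4.
-7 ≠ 4, so there is no saddle point; optimal play is mixed.
Let Row play I with probability p. Expected payoff against X: 4p + (-7)(1−p) = 11p − 7; against Y: (-7)p + 7(1−p) = −14p + 7.
Setting these equal: 11p − 7 = −14p + 7 ⇒ 25p = 14 ⇒ p = 14/25, and the value is (11)·(14/25) − 7 = -21/25.
For Column: with q = P(X), equating I's and II's payoffs gives 11q − 7 = −14q + 7 ⇒ q = 14/25.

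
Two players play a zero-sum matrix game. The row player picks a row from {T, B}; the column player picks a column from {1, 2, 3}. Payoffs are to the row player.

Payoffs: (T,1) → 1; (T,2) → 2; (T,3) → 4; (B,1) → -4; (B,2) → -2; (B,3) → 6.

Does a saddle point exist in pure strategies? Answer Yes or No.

Yes

Row minima: T → 1, B → -4; maximin = 1.
Column maxima: 1 → 1, 2 → 2, 3 → 6; minimax = 1.
maximin = minimax = 1, so a saddle point exists.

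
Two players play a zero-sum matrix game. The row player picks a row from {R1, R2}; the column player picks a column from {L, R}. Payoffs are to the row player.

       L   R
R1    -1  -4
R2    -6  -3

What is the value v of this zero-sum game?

Row minima: R1 → -4, R2 → -6; maximin = -4.
Column maxima: L → -1, R → -3; minimax = -3.
-4 ≠ -3, so there is no saddle point; optimal play is mixed.
Let the row player play R1 with probability p. Expected payoff against L: (-1)p + (-6)(1−p) = 5p − 6; against R: (-4)p + (-3)(1−p) = −p − 3.
Setting these equal: 5p − 6 = −p − 3 ⇒ 6p = 3 ⇒ p = 1/2, and the value is (5)·(1/2) − 6 = -7/2.
For the column player: with q = P(L), equating R1's and R2's payoffs gives 3q − 4 = −3q − 3 ⇒ q = 1/6.

-7/2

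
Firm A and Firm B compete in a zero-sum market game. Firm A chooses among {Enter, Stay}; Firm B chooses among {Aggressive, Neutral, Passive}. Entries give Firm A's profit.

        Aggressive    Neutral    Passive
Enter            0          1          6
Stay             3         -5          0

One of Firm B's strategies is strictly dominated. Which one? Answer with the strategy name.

Neutral holds Firm A's payoff strictly below Passive in every row: 1 < 6, -5 < 0.
So Passive is strictly dominated for Firm B.

Passive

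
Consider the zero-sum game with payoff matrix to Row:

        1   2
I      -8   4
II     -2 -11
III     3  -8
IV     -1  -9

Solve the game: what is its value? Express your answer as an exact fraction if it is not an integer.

Row minima: I → -8, II → -11, III → -8, IV → -9; maximin = -8.
Column maxima: 1 → 3, 2 → 4; minimax = 3.
-8 ≠ 3, so there is no saddle point; optimal play is mixed.
II is strictly dominated by III, so Row never plays it.
IV is strictly dominated by III, so Row never plays it.
On the remaining 2×2 (I, III vs 1, 2):
Let Row play I with probability p. Expected payoff against 1: (-8)p + 3(1−p) = −11p + 3; against 2: 4p + (-8)(1−p) = 12p − 8.
Setting these equal: −11p + 3 = 12p − 8 ⇒ −23p = -11 ⇒ p = 11/23, and the value is (-11)·(11/23) + 3 = -52/23.
For Column: with q = P(1), equating I's and III's payoffs gives −12q + 4 = 11q − 8 ⇒ q = 12/23.

-52/23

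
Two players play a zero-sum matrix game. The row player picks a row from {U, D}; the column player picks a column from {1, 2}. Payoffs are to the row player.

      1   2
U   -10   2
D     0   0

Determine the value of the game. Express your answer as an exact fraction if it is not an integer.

Row minima: U → -10, D → 0; maximin = 0.
Column maxima: 1 → 0, 2 → 2; minimax = 0.
Since maximin = minimax = 0, there is a saddle point and the value is 0.

0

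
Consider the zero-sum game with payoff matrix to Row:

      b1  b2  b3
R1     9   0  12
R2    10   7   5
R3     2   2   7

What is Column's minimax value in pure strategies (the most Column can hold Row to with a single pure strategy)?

Column maxima: b1 → 10, b2 → 7, b3 → 12.
The smallest of these is 7.

7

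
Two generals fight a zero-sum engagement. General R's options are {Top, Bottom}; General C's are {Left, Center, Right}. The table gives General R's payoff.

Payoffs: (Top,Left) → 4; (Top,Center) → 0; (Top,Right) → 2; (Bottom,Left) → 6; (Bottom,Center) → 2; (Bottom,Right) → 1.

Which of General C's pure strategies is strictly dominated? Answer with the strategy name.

Center holds General R's payoff strictly below Left in every row: 0 < 4, 2 < 6.
So Left is strictly dominated for General C.

Left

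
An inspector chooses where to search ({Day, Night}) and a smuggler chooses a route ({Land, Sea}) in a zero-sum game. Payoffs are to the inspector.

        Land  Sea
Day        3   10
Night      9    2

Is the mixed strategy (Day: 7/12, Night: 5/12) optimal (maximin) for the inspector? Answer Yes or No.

No

Against Land this mix gives (7/12)·3 + (5/12)·9 = 11/2.
Against Sea this mix gives (7/12)·10 + (5/12)·2 = 20/3.
The smuggler will play Land, holding the inspector to 11/2. Shifting weight toward the row that does better against Land would raise this floor (the equalizing mix achieves 6 against both Land and Sea), so the proposed strategy is not optimal.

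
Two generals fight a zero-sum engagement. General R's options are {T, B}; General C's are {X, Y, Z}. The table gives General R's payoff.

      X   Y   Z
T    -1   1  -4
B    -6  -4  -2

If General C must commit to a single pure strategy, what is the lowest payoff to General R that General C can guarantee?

-2

Column maxima: X → -1, Y → 1, Z → -2.
The smallest of these is -2.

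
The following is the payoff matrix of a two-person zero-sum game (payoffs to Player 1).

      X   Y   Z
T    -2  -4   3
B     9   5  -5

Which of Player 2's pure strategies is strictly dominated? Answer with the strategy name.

Y holds Player 1's payoff strictly below X in every row: -4 < -2, 5 < 9.
So X is strictly dominated for Player 2.

X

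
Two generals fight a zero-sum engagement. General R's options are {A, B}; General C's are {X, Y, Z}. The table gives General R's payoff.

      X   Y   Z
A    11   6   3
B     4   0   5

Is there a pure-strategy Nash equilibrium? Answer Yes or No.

Row minima: A → 3, B → 0; maximin = 3.
Column maxima: X → 11, Y → 6, Z → 5; minimax = 5.
3 ≠ 5, so no pure-strategy equilibrium exists.

No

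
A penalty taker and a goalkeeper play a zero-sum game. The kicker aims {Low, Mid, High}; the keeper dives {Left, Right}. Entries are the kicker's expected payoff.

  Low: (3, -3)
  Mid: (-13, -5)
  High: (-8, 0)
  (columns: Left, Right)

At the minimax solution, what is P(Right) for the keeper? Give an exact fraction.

11/14

Row minima: Low → -3, Mid → -13, High → -8; maximin = -3.
Column maxima: Left → 3, Right → 0; minimax = 0.
-3 ≠ 0, so there is no saddle point; optimal play is mixed.
Mid is strictly dominated by Low, so the kicker never plays it.
On the remaining 2×2 (Low, High vs Left, Right):
Let the kicker play Low with probability p. Expected payoff against Left: 3p + (-8)(1−p) = 11p − 8; against Right: (-3)p + 0(1−p) = −3p.
Setting these equal: 11p − 8 = −3p ⇒ 14p = 8 ⇒ p = 4/7, and the value is (11)·(4/7) − 8 = -12/7.
For the keeper: with q = P(Left), equating Low's and High's payoffs gives 6q − 3 = −8q ⇒ q = 3/14.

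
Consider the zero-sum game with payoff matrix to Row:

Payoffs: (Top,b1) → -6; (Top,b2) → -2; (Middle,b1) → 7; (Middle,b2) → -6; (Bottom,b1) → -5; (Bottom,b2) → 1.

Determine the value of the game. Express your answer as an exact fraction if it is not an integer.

-23/19

Row minima: Top → -6, Middle → -6, Bottom → -5; maximin = -5.
Column maxima: b1 → 7, b2 → 1; minimax = 1.
-5 ≠ 1, so there is no saddle point; optimal play is mixed.
Top is strictly dominated by Bottom, so Row never plays it.
On the remaining 2×2 (Middle, Bottom vs b1, b2):
Let Row play Middle with probability p. Expected payoff against b1: 7p + (-5)(1−p) = 12p − 5; against b2: (-6)p + 1(1−p) = −7p + 1.
Setting these equal: 12p − 5 = −7p + 1 ⇒ 19p = 6 ⇒ p = 6/19, and the value is (12)·(6/19) − 5 = -23/19.
For Column: with q = P(b1), equating Middle's and Bottom's payoffs gives 13q − 6 = −6q + 1 ⇒ q = 7/19.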